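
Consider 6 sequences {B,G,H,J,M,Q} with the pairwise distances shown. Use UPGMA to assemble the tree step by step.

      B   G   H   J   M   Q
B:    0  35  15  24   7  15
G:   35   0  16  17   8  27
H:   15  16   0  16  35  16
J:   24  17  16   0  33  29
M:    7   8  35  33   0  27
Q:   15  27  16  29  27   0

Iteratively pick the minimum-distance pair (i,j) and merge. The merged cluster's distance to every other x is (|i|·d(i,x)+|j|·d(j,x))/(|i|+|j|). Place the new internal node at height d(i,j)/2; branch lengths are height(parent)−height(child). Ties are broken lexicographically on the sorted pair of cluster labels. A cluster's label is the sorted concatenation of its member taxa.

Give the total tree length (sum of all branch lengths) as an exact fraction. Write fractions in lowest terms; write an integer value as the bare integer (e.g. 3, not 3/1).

iteration 1: select B,M (d=7); attach at lengths (7/2, 7/2); label the merged cluster BM
  updated: d(BM,G)=43/2, d(BM,H)=25, d(BM,J)=57/2, d(BM,Q)=21
iteration 2: select G,H (d=16); attach at lengths (8, 8); label the merged cluster GH
  updated: d(BM,GH)=93/4, d(GH,J)=33/2, d(GH,Q)=43/2
iteration 3: select GH,J (d=33/2); attach at lengths (1/4, 33/4); label the merged cluster GHJ
  updated: d(BM,GHJ)=25, d(GHJ,Q)=24
iteration 4: select BM,Q (d=21); attach at lengths (7, 21/2); label the merged cluster BMQ
  updated: d(BMQ,GHJ)=74/3
iteration 5: select BMQ,GHJ (d=74/3); attach at lengths (11/6, 49/12); label the merged cluster BGHJMQ
final tree: (((B:7/2,M:7/2):7,Q:21/2):11/6,((G:8,H:8):1/4,J:33/4):49/12)
total length: 659/12

659/12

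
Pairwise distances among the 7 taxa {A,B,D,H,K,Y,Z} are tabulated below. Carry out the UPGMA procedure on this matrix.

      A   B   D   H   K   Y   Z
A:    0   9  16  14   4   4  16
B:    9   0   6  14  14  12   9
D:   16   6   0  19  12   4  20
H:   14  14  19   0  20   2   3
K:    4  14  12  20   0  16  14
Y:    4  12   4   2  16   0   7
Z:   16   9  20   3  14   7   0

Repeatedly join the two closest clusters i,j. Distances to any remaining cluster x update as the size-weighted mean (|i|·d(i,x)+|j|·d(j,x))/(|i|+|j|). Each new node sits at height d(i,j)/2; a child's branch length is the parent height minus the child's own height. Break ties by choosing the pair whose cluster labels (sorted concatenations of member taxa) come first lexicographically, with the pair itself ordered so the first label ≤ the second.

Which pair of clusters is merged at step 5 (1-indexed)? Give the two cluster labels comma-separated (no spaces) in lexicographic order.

1. join H+Y (d=2) ⇒ HY; edges |H|=1, |Y|=1
  updated: d(A,HY)=9, d(B,HY)=13, d(D,HY)=23/2, d(HY,K)=18, d(HY,Z)=5
2. join A+K (d=4) ⇒ AK; edges |A|=2, |K|=2
  updated: d(AK,B)=23/2, d(AK,D)=14, d(AK,HY)=27/2, d(AK,Z)=15
3. join HY+Z (d=5) ⇒ HYZ; edges |HY|=3/2, |Z|=5/2
  updated: d(AK,HYZ)=14, d(B,HYZ)=35/3, d(D,HYZ)=43/3
4. join B+D (d=6) ⇒ BD; edges |B|=3, |D|=3
  updated: d(AK,BD)=51/4, d(BD,HYZ)=13
5. join AK+BD (d=51/4) ⇒ ABDK; edges |AK|=35/8, |BD|=27/8
  updated: d(ABDK,HYZ)=27/2
6. join ABDK+HYZ (d=27/2) ⇒ ABDHKYZ; edges |ABDK|=3/8, |HYZ|=17/4
final tree: (((A:2,K:2):35/8,(B:3,D:3):27/8):3/8,((H:1,Y:1):3/2,Z:5/2):17/4)
total length: 227/8

AK,BD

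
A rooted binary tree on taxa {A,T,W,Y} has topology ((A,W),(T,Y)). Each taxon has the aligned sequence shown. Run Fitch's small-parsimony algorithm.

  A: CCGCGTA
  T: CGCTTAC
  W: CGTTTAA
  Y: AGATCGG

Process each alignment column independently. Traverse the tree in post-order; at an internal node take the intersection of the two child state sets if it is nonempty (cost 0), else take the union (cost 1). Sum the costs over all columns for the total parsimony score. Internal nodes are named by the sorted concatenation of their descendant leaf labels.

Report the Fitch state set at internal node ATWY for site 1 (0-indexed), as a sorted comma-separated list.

AW@0: {C} ∩ {C} = {C} (intersection, +0)
TY@0: {C} ∪ {A} = {A,C} (union, +1)
ATWY@0: {C} ∩ {A,C} = {C} (intersection, +0)
AW@1: {C} ∪ {G} = {C,G} (union, +1)
TY@1: {G} ∩ {G} = {G} (intersection, +0)
ATWY@1: {C,G} ∩ {G} = {G} (intersection, +0)
AW@2: {G} ∪ {T} = {G,T} (union, +1)
TY@2: {C} ∪ {A} = {A,C} (union, +1)
ATWY@2: {G,T} ∪ {A,C} = {A,C,G,T} (union, +1)
AW@3: {C} ∪ {T} = {C,T} (union, +1)
TY@3: {T} ∩ {T} = {T} (intersection, +0)
ATWY@3: {C,T} ∩ {T} = {T} (intersection, +0)
AW@4: {G} ∪ {T} = {G,T} (union, +1)
TY@4: {T} ∪ {C} = {C,T} (union, +1)
ATWY@4: {G,T} ∩ {C,T} = {T} (intersection, +0)
AW@5: {T} ∪ {A} = {A,T} (union, +1)
TY@5: {A} ∪ {G} = {A,G} (union, +1)
ATWY@5: {A,T} ∩ {A,G} = {A} (intersection, +0)
AW@6: {A} ∩ {A} = {A} (intersection, +0)
TY@6: {C} ∪ {G} = {C,G} (union, +1)
ATWY@6: {A} ∪ {C,G} = {A,C,G} (union, +1)
per-site changes: [1, 1, 3, 1, 2, 2, 2]; total = 12

G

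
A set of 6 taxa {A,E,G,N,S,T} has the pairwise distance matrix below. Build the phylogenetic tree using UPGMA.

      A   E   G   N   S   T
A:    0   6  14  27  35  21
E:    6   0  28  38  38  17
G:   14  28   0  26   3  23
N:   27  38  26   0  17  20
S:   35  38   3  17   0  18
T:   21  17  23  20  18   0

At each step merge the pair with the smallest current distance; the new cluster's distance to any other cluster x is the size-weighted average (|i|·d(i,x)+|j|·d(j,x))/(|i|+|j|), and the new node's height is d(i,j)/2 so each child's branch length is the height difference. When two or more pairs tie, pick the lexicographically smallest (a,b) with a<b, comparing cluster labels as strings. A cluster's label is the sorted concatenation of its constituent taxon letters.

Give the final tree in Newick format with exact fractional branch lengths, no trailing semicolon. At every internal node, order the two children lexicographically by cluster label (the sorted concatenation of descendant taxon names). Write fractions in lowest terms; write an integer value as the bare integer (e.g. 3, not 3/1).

(((A:3,E:3):13/2,T:19/2):35/9,((G:3/2,S:3/2):37/4,N:43/4):95/36)

1. join G+S (d=3) ⇒ GS; edges |G|=3/2, |S|=3/2
  updated: d(A,GS)=49/2, d(E,GS)=33, d(GS,N)=43/2, d(GS,T)=41/2
2. join A+E (d=6) ⇒ AE; edges |A|=3, |E|=3
  updated: d(AE,GS)=115/4, d(AE,N)=65/2, d(AE,T)=19
3. join AE+T (d=19) ⇒ AET; edges |AE|=13/2, |T|=19/2
  updated: d(AET,GS)=26, d(AET,N)=85/3
4. join GS+N (d=43/2) ⇒ GNS; edges |GS|=37/4, |N|=43/4
  updated: d(AET,GNS)=241/9
5. join AET+GNS (d=241/9) ⇒ AEGNST; edges |AET|=35/9, |GNS|=95/36
final tree: (((A:3,E:3):13/2,T:19/2):35/9,((G:3/2,S:3/2):37/4,N:43/4):95/36)
total length: 1855/36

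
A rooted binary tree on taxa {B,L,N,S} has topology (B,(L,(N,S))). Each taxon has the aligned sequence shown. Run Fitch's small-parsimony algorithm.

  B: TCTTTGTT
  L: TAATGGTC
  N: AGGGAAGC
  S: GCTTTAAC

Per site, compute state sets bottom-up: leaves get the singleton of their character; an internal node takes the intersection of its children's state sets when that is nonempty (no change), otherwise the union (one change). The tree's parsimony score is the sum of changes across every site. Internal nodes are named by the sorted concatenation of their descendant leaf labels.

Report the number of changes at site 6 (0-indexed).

2

site 0, node NS: N={A} ∪ S={G} → {A,G} (+1)
site 0, node LNS: L={T} ∪ NS={A,G} → {A,G,T} (+1)
site 0, node BLNS: B={T} ∩ LNS={A,G,T} → {T} (+0)
site 1, node NS: N={G} ∪ S={C} → {C,G} (+1)
site 1, node LNS: L={A} ∪ NS={C,G} → {A,C,G} (+1)
site 1, node BLNS: B={C} ∩ LNS={A,C,G} → {C} (+0)
site 2, node NS: N={G} ∪ S={T} → {G,T} (+1)
site 2, node LNS: L={A} ∪ NS={G,T} → {A,G,T} (+1)
site 2, node BLNS: B={T} ∩ LNS={A,G,T} → {T} (+0)
site 3, node NS: N={G} ∪ S={T} → {G,T} (+1)
site 3, node LNS: L={T} ∩ NS={G,T} → {T} (+0)
site 3, node BLNS: B={T} ∩ LNS={T} → {T} (+0)
site 4, node NS: N={A} ∪ S={T} → {A,T} (+1)
site 4, node LNS: L={G} ∪ NS={A,T} → {A,G,T} (+1)
site 4, node BLNS: B={T} ∩ LNS={A,G,T} → {T} (+0)
site 5, node NS: N={A} ∩ S={A} → {A} (+0)
site 5, node LNS: L={G} ∪ NS={A} → {A,G} (+1)
site 5, node BLNS: B={G} ∩ LNS={A,G} → {G} (+0)
site 6, node NS: N={G} ∪ S={A} → {A,G} (+1)
site 6, node LNS: L={T} ∪ NS={A,G} → {A,G,T} (+1)
site 6, node BLNS: B={T} ∩ LNS={A,G,T} → {T} (+0)
site 7, node NS: N={C} ∩ S={C} → {C} (+0)
site 7, node LNS: L={C} ∩ NS={C} → {C} (+0)
site 7, node BLNS: B={T} ∪ LNS={C} → {C,T} (+1)
per-site changes: [2, 2, 2, 1, 2, 1, 2, 1]; total = 13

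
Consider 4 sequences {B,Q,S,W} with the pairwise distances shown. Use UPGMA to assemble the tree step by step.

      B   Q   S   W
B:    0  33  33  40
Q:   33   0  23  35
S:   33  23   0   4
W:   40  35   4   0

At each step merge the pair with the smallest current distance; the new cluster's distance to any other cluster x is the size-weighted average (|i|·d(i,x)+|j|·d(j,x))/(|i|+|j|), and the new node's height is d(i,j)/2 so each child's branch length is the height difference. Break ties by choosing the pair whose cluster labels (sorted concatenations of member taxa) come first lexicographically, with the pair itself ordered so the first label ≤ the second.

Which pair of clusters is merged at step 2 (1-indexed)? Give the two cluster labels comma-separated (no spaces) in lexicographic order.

Q,SW

1. join S+W (d=4) ⇒ SW; edges |S|=2, |W|=2
  updated: d(B,SW)=73/2, d(Q,SW)=29
2. join Q+SW (d=29) ⇒ QSW; edges |Q|=29/2, |SW|=25/2
  updated: d(B,QSW)=106/3
3. join B+QSW (d=106/3) ⇒ BQSW; edges |B|=53/3, |QSW|=19/6
final tree: (B:53/3,(Q:29/2,(S:2,W:2):25/2):19/6)
total length: 311/6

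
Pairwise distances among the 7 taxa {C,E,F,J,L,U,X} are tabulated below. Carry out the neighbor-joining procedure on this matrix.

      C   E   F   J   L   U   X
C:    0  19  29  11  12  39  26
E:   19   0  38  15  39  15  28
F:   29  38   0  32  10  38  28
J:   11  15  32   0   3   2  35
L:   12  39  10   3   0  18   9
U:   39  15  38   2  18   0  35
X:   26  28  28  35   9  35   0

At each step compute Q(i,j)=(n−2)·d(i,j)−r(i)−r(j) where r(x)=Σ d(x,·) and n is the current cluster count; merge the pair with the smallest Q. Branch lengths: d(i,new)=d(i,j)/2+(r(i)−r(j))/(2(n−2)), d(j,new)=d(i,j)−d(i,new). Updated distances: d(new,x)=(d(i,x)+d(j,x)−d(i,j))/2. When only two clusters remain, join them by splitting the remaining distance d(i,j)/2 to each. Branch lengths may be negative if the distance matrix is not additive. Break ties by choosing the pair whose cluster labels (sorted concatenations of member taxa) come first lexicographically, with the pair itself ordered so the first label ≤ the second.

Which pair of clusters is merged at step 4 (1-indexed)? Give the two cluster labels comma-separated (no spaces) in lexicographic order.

step 1: merge (J,U) at d=2, Q=-235; branch lengths J→-39/10, U→59/10; new cluster JU
  updated: d(C,JU)=24, d(E,JU)=14, d(F,JU)=34, d(JU,L)=19/2, d(JU,X)=34
step 2: merge (E,JU) at d=14, Q=-395/2; branch lengths E→157/16, JU→67/16; new cluster EJU
  updated: d(C,EJU)=29/2, d(EJU,F)=29, d(EJU,L)=69/4, d(EJU,X)=24
step 3: merge (C,EJU) at d=29/2, Q=-491/4; branch lengths C→161/24, EJU→187/24; new cluster CEJU
  updated: d(CEJU,F)=87/4, d(CEJU,L)=59/8, d(CEJU,X)=71/4
step 4: merge (CEJU,X) at d=71/4, Q=-529/8; branch lengths CEJU→221/32, X→347/32; new cluster CEJUX
  updated: d(CEJUX,F)=16, d(CEJUX,L)=-11/16
step 5: merge (CEJUX,F) at d=16, Q=-405/16; branch lengths CEJUX→85/32, F→427/32; new cluster CEFJUX
  updated: d(CEFJUX,L)=-107/32
step 6: merge (CEFJUX,L) at d=-107/32; branch lengths CEFJUX→-107/64, L→-107/64; new cluster CEFJLUX
final tree: ((((C:161/24,(E:157/16,(J:-39/10,U:59/10):67/16):187/24):221/32,X:347/32):85/32,F:427/32):-107/64,L:-107/64)
total length: 1949/32

CEJU,X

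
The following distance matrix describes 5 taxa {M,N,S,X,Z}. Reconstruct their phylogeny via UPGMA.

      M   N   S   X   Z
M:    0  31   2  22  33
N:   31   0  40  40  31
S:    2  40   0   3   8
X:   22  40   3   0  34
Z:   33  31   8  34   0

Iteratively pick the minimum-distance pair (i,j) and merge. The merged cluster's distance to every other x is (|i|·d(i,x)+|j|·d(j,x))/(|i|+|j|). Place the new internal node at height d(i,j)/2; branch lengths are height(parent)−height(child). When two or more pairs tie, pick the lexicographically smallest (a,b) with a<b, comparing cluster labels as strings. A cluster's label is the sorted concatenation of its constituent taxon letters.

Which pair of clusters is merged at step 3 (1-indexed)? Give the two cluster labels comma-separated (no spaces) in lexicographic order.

MSX,Z

1. join M+S (d=2) ⇒ MS; edges |M|=1, |S|=1
  updated: d(MS,N)=71/2, d(MS,X)=25/2, d(MS,Z)=41/2
2. join MS+X (d=25/2) ⇒ MSX; edges |MS|=21/4, |X|=25/4
  updated: d(MSX,N)=37, d(MSX,Z)=25
3. join MSX+Z (d=25) ⇒ MSXZ; edges |MSX|=25/4, |Z|=25/2
  updated: d(MSXZ,N)=71/2
4. join MSXZ+N (d=71/2) ⇒ MNSXZ; edges |MSXZ|=21/4, |N|=71/4
final tree: ((((M:1,S:1):21/4,X:25/4):25/4,Z:25/2):21/4,N:71/4)
total length: 221/4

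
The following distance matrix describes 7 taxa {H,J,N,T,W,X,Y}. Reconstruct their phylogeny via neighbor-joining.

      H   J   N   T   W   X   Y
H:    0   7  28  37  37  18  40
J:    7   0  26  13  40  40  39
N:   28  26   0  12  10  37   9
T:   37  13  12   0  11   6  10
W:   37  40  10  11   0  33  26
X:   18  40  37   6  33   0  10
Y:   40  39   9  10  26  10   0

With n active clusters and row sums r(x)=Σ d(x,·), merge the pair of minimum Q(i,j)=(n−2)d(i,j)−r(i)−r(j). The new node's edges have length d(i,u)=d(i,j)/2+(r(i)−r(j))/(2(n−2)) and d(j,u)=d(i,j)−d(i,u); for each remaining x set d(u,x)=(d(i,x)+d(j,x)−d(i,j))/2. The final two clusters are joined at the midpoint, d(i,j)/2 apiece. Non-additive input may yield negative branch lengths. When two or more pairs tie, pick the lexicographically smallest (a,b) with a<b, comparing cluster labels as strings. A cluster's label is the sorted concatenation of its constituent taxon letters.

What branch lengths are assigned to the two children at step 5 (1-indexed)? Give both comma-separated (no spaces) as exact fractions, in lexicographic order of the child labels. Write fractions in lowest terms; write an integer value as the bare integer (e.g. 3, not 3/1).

step 1: merge (H,J) at d=7, Q=-297; branch lengths H→37/10, J→33/10; new cluster HJ
  updated: d(HJ,N)=47/2, d(HJ,T)=43/2, d(HJ,W)=35, d(HJ,X)=51/2, d(HJ,Y)=36
step 2: merge (N,W) at d=10, Q=-333/2; branch lengths N→33/16, W→127/16; new cluster NW
  updated: d(HJ,NW)=97/4, d(NW,T)=13/2, d(NW,X)=30, d(NW,Y)=25/2
step 3: merge (X,Y) at d=10, Q=-110; branch lengths X→11/2, Y→9/2; new cluster XY
  updated: d(HJ,XY)=103/4, d(NW,XY)=65/4, d(T,XY)=3
step 4: merge (HJ,NW) at d=97/4, Q=-70; branch lengths HJ→73/4, NW→6; new cluster HJNW
  updated: d(HJNW,T)=15/8, d(HJNW,XY)=71/8
step 5: merge (HJNW,T) at d=15/8, Q=-55/4; branch lengths HJNW→31/8, T→-2; new cluster HJNTW
  updated: d(HJNTW,XY)=5
step 6: merge (HJNTW,XY) at d=5; branch lengths HJNTW→5/2, XY→5/2; new cluster HJNTWXY
final tree: ((((H:37/10,J:33/10):73/4,(N:33/16,W:127/16):6):31/8,T:-2):5/2,(X:11/2,Y:9/2):5/2)
total length: 465/8

31/8,-2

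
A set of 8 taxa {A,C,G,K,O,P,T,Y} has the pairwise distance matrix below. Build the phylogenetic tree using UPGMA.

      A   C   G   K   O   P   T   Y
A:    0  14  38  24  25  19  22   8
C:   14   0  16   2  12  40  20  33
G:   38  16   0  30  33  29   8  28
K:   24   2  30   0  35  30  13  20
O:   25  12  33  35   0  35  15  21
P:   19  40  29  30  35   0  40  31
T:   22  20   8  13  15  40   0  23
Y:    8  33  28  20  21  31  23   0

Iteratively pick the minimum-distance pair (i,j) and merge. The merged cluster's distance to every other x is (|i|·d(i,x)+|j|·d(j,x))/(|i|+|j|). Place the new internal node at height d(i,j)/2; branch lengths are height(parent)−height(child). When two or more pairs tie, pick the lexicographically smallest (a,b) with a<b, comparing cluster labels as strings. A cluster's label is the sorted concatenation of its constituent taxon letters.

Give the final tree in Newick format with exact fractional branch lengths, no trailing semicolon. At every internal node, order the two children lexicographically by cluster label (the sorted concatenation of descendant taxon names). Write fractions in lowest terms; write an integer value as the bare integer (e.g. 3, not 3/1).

((((A:4,Y:4):15/2,O:23/2):7/8,((C:1,K:1):71/8,(G:4,T:4):47/8):5/2):29/8,P:16)

1. join C+K (d=2) ⇒ CK; edges |C|=1, |K|=1
  updated: d(A,CK)=19, d(CK,G)=23, d(CK,O)=47/2, d(CK,P)=35, d(CK,T)=33/2, d(CK,Y)=53/2
2. join A+Y (d=8) ⇒ AY; edges |A|=4, |Y|=4
  updated: d(AY,CK)=91/4, d(AY,G)=33, d(AY,O)=23, d(AY,P)=25, d(AY,T)=45/2
3. join G+T (d=8) ⇒ GT; edges |G|=4, |T|=4
  updated: d(AY,GT)=111/4, d(CK,GT)=79/4, d(GT,O)=24, d(GT,P)=69/2
4. join CK+GT (d=79/4) ⇒ CGKT; edges |CK|=71/8, |GT|=47/8
  updated: d(AY,CGKT)=101/4, d(CGKT,O)=95/4, d(CGKT,P)=139/4
5. join AY+O (d=23) ⇒ AOY; edges |AY|=15/2, |O|=23/2
  updated: d(AOY,CGKT)=99/4, d(AOY,P)=85/3
6. join AOY+CGKT (d=99/4) ⇒ ACGKOTY; edges |AOY|=7/8, |CGKT|=5/2
  updated: d(ACGKOTY,P)=32
7. join ACGKOTY+P (d=32) ⇒ ACGKOPTY; edges |ACGKOTY|=29/8, |P|=16
final tree: ((((A:4,Y:4):15/2,O:23/2):7/8,((C:1,K:1):71/8,(G:4,T:4):47/8):5/2):29/8,P:16)
total length: 299/4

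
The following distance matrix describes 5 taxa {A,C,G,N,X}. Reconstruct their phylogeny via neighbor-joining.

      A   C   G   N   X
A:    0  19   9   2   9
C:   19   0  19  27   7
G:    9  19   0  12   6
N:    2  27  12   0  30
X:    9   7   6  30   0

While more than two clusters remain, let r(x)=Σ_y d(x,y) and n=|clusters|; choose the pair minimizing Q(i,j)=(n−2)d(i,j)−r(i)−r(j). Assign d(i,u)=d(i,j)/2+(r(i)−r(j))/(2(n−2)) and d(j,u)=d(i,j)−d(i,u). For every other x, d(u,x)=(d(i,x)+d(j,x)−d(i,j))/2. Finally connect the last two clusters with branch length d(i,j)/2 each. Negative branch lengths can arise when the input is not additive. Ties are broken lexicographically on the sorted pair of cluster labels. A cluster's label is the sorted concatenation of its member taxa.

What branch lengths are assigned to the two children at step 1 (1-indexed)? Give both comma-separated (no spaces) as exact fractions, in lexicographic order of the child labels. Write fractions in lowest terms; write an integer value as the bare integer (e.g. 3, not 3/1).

-13/3,19/3

step 1: merge (A,N) at d=2, Q=-104; branch lengths A→-13/3, N→19/3; new cluster AN
  updated: d(AN,C)=22, d(AN,G)=19/2, d(AN,X)=37/2
step 2: merge (AN,G) at d=19/2, Q=-131/2; branch lengths AN→69/8, G→7/8; new cluster AGN
  updated: d(AGN,C)=63/4, d(AGN,X)=15/2
step 3: merge (AGN,C) at d=63/4, Q=-121/4; branch lengths AGN→65/8, C→61/8; new cluster ACGN
  updated: d(ACGN,X)=-5/8
step 4: merge (ACGN,X) at d=-5/8; branch lengths ACGN→-5/16, X→-5/16; new cluster ACGNX
final tree: ((((A:-13/3,N:19/3):69/8,G:7/8):65/8,C:61/8):-5/16,X:-5/16)
total length: 213/8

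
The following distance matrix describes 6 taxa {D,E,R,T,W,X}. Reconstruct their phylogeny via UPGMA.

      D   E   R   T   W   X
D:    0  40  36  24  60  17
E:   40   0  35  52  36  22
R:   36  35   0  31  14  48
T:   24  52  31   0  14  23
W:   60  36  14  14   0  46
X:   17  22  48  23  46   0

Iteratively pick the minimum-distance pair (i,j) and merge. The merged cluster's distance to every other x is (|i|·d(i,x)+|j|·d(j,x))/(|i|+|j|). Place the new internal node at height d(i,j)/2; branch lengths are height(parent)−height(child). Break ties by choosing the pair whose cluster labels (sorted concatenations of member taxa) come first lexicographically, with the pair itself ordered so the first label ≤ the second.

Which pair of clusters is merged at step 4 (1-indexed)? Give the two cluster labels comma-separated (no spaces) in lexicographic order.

DX,E

1. join R+W (d=14) ⇒ RW; edges |R|=7, |W|=7
  updated: d(D,RW)=48, d(E,RW)=71/2, d(RW,T)=45/2, d(RW,X)=47
2. join D+X (d=17) ⇒ DX; edges |D|=17/2, |X|=17/2
  updated: d(DX,E)=31, d(DX,RW)=95/2, d(DX,T)=47/2
3. join RW+T (d=45/2) ⇒ RTW; edges |RW|=17/4, |T|=45/4
  updated: d(DX,RTW)=79/2, d(E,RTW)=41
4. join DX+E (d=31) ⇒ DEX; edges |DX|=7, |E|=31/2
  updated: d(DEX,RTW)=40
5. join DEX+RTW (d=40) ⇒ DERTWX; edges |DEX|=9/2, |RTW|=35/4
final tree: (((D:17/2,X:17/2):7,E:31/2):9/2,((R:7,W:7):17/4,T:45/4):35/4)
total length: 329/4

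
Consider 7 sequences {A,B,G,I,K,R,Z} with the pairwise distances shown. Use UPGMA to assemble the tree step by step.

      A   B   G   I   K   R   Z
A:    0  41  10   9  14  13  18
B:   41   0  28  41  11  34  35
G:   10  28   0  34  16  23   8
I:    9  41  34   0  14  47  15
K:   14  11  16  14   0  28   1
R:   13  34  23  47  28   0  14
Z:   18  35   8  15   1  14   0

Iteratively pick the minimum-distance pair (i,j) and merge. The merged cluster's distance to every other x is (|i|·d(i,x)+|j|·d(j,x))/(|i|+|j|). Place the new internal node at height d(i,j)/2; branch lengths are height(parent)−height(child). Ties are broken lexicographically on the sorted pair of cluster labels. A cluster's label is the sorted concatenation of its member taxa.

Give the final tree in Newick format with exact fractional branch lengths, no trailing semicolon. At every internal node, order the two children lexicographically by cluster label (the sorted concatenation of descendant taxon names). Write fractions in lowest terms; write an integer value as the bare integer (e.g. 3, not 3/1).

iteration 1: select K,Z (d=1); attach at lengths (1/2, 1/2); label the merged cluster KZ
  updated: d(A,KZ)=16, d(B,KZ)=23, d(G,KZ)=12, d(I,KZ)=29/2, d(KZ,R)=21
iteration 2: select A,I (d=9); attach at lengths (9/2, 9/2); label the merged cluster AI
  updated: d(AI,B)=41, d(AI,G)=22, d(AI,KZ)=61/4, d(AI,R)=30
iteration 3: select G,KZ (d=12); attach at lengths (6, 11/2); label the merged cluster GKZ
  updated: d(AI,GKZ)=35/2, d(B,GKZ)=74/3, d(GKZ,R)=65/3
iteration 4: select AI,GKZ (d=35/2); attach at lengths (17/4, 11/4); label the merged cluster AGIKZ
  updated: d(AGIKZ,B)=156/5, d(AGIKZ,R)=25
iteration 5: select AGIKZ,R (d=25); attach at lengths (15/4, 25/2); label the merged cluster AGIKRZ
  updated: d(AGIKRZ,B)=95/3
iteration 6: select AGIKRZ,B (d=95/3); attach at lengths (10/3, 95/6); label the merged cluster ABGIKRZ
final tree: ((((A:9/2,I:9/2):17/4,(G:6,(K:1/2,Z:1/2):11/2):11/4):15/4,R:25/2):10/3,B:95/6)
total length: 767/12

((((A:9/2,I:9/2):17/4,(G:6,(K:1/2,Z:1/2):11/2):11/4):15/4,R:25/2):10/3,B:95/6)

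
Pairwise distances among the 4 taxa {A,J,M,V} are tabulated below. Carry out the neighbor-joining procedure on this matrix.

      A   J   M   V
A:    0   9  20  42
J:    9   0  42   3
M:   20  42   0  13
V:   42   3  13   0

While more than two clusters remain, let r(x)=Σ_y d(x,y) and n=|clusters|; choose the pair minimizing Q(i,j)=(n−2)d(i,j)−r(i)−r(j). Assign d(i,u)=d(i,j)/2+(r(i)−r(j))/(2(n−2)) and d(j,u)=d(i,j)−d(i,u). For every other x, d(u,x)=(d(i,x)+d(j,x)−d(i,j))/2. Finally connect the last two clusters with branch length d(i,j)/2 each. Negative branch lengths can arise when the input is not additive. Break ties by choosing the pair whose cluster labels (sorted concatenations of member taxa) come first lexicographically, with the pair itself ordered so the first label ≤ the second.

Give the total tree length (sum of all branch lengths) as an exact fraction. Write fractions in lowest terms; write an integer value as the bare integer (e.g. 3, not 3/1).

151/4

1. join A+J (d=9, Q=-107) ⇒ AJ; edges |A|=35/4, |J|=1/4
  updated: d(AJ,M)=53/2, d(AJ,V)=18
2. join AJ+M (d=53/2, Q=-115/2) ⇒ AJM; edges |AJ|=63/4, |M|=43/4
  updated: d(AJM,V)=9/4
3. join AJM+V (d=9/4) ⇒ AJMV; edges |AJM|=9/8, |V|=9/8
final tree: (((A:35/4,J:1/4):63/4,M:43/4):9/8,V:9/8)
total length: 151/4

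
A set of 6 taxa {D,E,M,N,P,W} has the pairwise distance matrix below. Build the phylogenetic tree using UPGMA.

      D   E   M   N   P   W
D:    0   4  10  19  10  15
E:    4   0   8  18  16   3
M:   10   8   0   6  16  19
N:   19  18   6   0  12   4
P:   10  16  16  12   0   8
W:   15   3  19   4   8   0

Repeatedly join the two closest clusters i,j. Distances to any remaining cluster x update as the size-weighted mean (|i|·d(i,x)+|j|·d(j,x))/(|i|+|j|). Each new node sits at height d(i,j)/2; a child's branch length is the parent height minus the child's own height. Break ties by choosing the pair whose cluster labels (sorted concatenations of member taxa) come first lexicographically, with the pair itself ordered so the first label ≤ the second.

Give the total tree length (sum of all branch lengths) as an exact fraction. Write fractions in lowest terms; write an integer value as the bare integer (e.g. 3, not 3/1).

169/6

step 1: merge (E,W) at d=3; branch lengths E→3/2, W→3/2; new cluster EW
  updated: d(D,EW)=19/2, d(EW,M)=27/2, d(EW,N)=11, d(EW,P)=12
step 2: merge (M,N) at d=6; branch lengths M→3, N→3; new cluster MN
  updated: d(D,MN)=29/2, d(EW,MN)=49/4, d(MN,P)=14
step 3: merge (D,EW) at d=19/2; branch lengths D→19/4, EW→13/4; new cluster DEW
  updated: d(DEW,MN)=13, d(DEW,P)=34/3
step 4: merge (DEW,P) at d=34/3; branch lengths DEW→11/12, P→17/3; new cluster DEPW
  updated: d(DEPW,MN)=53/4
step 5: merge (DEPW,MN) at d=53/4; branch lengths DEPW→23/24, MN→29/8; new cluster DEMNPW
final tree: (((D:19/4,(E:3/2,W:3/2):13/4):11/12,P:17/3):23/24,(M:3,N:3):29/8)
total length: 169/6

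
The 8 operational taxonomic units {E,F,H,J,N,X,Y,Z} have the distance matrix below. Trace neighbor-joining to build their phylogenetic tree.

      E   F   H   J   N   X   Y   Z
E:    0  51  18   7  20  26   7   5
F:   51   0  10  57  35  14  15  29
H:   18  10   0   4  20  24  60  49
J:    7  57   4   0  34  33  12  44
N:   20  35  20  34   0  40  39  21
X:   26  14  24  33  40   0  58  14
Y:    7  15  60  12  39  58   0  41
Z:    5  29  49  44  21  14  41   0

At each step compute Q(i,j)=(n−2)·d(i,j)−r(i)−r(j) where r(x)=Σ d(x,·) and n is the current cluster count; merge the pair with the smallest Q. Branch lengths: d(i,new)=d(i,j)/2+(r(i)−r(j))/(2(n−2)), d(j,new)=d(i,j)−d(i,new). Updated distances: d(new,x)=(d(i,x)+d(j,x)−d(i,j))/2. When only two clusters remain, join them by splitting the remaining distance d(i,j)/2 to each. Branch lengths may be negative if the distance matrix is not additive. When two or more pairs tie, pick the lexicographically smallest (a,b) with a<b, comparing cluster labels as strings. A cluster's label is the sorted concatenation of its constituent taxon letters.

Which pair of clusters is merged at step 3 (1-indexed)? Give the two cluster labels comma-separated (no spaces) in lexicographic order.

X,Z

iteration 1: select F,Y (d=15, Q=-353); attach at lengths (23/4, 37/4); label the merged cluster FY
  updated: d(E,FY)=43/2, d(FY,H)=55/2, d(FY,J)=27, d(FY,N)=59/2, d(FY,X)=57/2, d(FY,Z)=55/2
iteration 2: select H,J (d=4, Q=-543/2); attach at lengths (27/20, 53/20); label the merged cluster HJ
  updated: d(E,HJ)=21/2, d(FY,HJ)=101/4, d(HJ,N)=25, d(HJ,X)=53/2, d(HJ,Z)=89/2
iteration 3: select X,Z (d=14, Q=-191); attach at lengths (79/8, 33/8); label the merged cluster XZ
  updated: d(E,XZ)=17/2, d(FY,XZ)=21, d(HJ,XZ)=57/2, d(N,XZ)=47/2
iteration 4: select E,HJ (d=21/2, Q=-473/4); attach at lengths (11/24, 241/24); label the merged cluster EHJ
  updated: d(EHJ,FY)=145/8, d(EHJ,N)=69/4, d(EHJ,XZ)=53/4
iteration 5: select EHJ,N (d=69/4, Q=-675/8); attach at lengths (103/32, 449/32); label the merged cluster EHJN
  updated: d(EHJN,FY)=243/16, d(EHJN,XZ)=39/4
iteration 6: select EHJN,FY (d=243/16, Q=-735/16); attach at lengths (63/32, 423/32); label the merged cluster EFHJNY
  updated: d(EFHJNY,XZ)=249/32
iteration 7: select EFHJNY,XZ (d=249/32); attach at lengths (249/64, 249/64); label the merged cluster EFHJNXYZ
final tree: ((((E:11/24,(H:27/20,J:53/20):241/24):103/32,N:449/32):63/32,(F:23/4,Y:37/4):423/32):249/64,(X:79/8,Z:33/8):249/64)
total length: 2679/32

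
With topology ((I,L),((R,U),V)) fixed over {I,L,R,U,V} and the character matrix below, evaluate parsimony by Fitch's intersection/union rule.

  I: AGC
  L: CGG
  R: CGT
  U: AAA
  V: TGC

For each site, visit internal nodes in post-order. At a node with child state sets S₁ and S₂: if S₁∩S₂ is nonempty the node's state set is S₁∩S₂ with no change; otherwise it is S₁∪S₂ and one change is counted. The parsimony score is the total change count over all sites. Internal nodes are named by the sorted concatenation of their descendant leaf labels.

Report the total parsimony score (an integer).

7

site 0, node IL: I={A} ∪ L={C} → {A,C} (+1)
site 0, node RU: R={C} ∪ U={A} → {A,C} (+1)
site 0, node RUV: RU={A,C} ∪ V={T} → {A,C,T} (+1)
site 0, node ILRUV: IL={A,C} ∩ RUV={A,C,T} → {A,C} (+0)
site 1, node IL: I={G} ∩ L={G} → {G} (+0)
site 1, node RU: R={G} ∪ U={A} → {A,G} (+1)
site 1, node RUV: RU={A,G} ∩ V={G} → {G} (+0)
site 1, node ILRUV: IL={G} ∩ RUV={G} → {G} (+0)
site 2, node IL: I={C} ∪ L={G} → {C,G} (+1)
site 2, node RU: R={T} ∪ U={A} → {A,T} (+1)
site 2, node RUV: RU={A,T} ∪ V={C} → {A,C,T} (+1)
site 2, node ILRUV: IL={C,G} ∩ RUV={A,C,T} → {C} (+0)
per-site changes: [3, 1, 3]; total = 7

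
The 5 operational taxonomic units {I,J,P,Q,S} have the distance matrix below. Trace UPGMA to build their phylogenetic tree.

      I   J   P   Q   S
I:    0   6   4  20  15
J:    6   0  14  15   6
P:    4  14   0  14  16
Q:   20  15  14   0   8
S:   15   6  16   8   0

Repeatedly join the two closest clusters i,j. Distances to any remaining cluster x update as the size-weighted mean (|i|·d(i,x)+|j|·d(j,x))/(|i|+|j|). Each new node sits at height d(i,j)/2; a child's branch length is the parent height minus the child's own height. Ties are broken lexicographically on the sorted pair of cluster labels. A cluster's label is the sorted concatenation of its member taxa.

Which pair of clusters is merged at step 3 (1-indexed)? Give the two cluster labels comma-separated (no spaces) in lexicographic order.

JS,Q

1. join I+P (d=4) ⇒ IP; edges |I|=2, |P|=2
  updated: d(IP,J)=10, d(IP,Q)=17, d(IP,S)=31/2
2. join J+S (d=6) ⇒ JS; edges |J|=3, |S|=3
  updated: d(IP,JS)=51/4, d(JS,Q)=23/2
3. join JS+Q (d=23/2) ⇒ JQS; edges |JS|=11/4, |Q|=23/4
  updated: d(IP,JQS)=85/6
4. join IP+JQS (d=85/6) ⇒ IJPQS; edges |IP|=61/12, |JQS|=4/3
final tree: ((I:2,P:2):61/12,((J:3,S:3):11/4,Q:23/4):4/3)
total length: 299/12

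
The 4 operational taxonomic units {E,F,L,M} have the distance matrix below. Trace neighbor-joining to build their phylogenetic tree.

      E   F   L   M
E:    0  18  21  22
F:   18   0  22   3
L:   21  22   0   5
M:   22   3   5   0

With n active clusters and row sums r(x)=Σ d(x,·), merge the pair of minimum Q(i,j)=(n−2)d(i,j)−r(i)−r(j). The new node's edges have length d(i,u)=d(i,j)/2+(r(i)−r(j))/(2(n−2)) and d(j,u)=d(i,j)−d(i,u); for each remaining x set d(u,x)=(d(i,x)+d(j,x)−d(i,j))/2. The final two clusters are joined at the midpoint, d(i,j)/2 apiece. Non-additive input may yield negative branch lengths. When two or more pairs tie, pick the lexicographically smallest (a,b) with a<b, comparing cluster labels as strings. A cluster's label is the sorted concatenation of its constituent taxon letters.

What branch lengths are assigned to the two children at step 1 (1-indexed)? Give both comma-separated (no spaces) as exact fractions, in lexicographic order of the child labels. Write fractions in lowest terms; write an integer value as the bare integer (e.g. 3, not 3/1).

27/2,9/2

iteration 1: select E,F (d=18, Q=-68); attach at lengths (27/2, 9/2); label the merged cluster EF
  updated: d(EF,L)=25/2, d(EF,M)=7/2
iteration 2: select EF,L (d=25/2, Q=-21); attach at lengths (11/2, 7); label the merged cluster EFL
  updated: d(EFL,M)=-2
iteration 3: select EFL,M (d=-2); attach at lengths (-1, -1); label the merged cluster EFLM
final tree: (((E:27/2,F:9/2):11/2,L:7):-1,M:-1)
total length: 57/2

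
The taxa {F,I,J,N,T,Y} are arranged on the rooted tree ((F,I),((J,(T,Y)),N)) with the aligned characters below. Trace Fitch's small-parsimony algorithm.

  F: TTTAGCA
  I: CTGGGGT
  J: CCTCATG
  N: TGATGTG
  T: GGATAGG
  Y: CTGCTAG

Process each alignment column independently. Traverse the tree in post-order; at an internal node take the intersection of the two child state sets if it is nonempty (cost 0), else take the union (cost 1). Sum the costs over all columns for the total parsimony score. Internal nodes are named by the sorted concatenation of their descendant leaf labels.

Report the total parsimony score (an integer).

22

site 0, node FI: F={T} ∪ I={C} → {C,T} (+1)
site 0, node TY: T={G} ∪ Y={C} → {C,G} (+1)
site 0, node JTY: J={C} ∩ TY={C,G} → {C} (+0)
site 0, node JNTY: JTY={C} ∪ N={T} → {C,T} (+1)
site 0, node FIJNTY: FI={C,T} ∩ JNTY={C,T} → {C,T} (+0)
site 1, node FI: F={T} ∩ I={T} → {T} (+0)
site 1, node TY: T={G} ∪ Y={T} → {G,T} (+1)
site 1, node JTY: J={C} ∪ TY={G,T} → {C,G,T} (+1)
site 1, node JNTY: JTY={C,G,T} ∩ N={G} → {G} (+0)
site 1, node FIJNTY: FI={T} ∪ JNTY={G} → {G,T} (+1)
site 2, node FI: F={T} ∪ I={G} → {G,T} (+1)
site 2, node TY: T={A} ∪ Y={G} → {A,G} (+1)
site 2, node JTY: J={T} ∪ TY={A,G} → {A,G,T} (+1)
site 2, node JNTY: JTY={A,G,T} ∩ N={A} → {A} (+0)
site 2, node FIJNTY: FI={G,T} ∪ JNTY={A} → {A,G,T} (+1)
site 3, node FI: F={A} ∪ I={G} → {A,G} (+1)
site 3, node TY: T={T} ∪ Y={C} → {C,T} (+1)
site 3, node JTY: J={C} ∩ TY={C,T} → {C} (+0)
site 3, node JNTY: JTY={C} ∪ N={T} → {C,T} (+1)
site 3, node FIJNTY: FI={A,G} ∪ JNTY={C,T} → {A,C,G,T} (+1)
site 4, node FI: F={G} ∩ I={G} → {G} (+0)
site 4, node TY: T={A} ∪ Y={T} → {A,T} (+1)
site 4, node JTY: J={A} ∩ TY={A,T} → {A} (+0)
site 4, node JNTY: JTY={A} ∪ N={G} → {A,G} (+1)
site 4, node FIJNTY: FI={G} ∩ JNTY={A,G} → {G} (+0)
site 5, node FI: F={C} ∪ I={G} → {C,G} (+1)
site 5, node TY: T={G} ∪ Y={A} → {A,G} (+1)
site 5, node JTY: J={T} ∪ TY={A,G} → {A,G,T} (+1)
site 5, node JNTY: JTY={A,G,T} ∩ N={T} → {T} (+0)
site 5, node FIJNTY: FI={C,G} ∪ JNTY={T} → {C,G,T} (+1)
site 6, node FI: F={A} ∪ I={T} → {A,T} (+1)
site 6, node TY: T={G} ∩ Y={G} → {G} (+0)
site 6, node JTY: J={G} ∩ TY={G} → {G} (+0)
site 6, node JNTY: JTY={G} ∩ N={G} → {G} (+0)
site 6, node FIJNTY: FI={A,T} ∪ JNTY={G} → {A,G,T} (+1)
per-site changes: [3, 3, 4, 4, 2, 4, 2]; total = 22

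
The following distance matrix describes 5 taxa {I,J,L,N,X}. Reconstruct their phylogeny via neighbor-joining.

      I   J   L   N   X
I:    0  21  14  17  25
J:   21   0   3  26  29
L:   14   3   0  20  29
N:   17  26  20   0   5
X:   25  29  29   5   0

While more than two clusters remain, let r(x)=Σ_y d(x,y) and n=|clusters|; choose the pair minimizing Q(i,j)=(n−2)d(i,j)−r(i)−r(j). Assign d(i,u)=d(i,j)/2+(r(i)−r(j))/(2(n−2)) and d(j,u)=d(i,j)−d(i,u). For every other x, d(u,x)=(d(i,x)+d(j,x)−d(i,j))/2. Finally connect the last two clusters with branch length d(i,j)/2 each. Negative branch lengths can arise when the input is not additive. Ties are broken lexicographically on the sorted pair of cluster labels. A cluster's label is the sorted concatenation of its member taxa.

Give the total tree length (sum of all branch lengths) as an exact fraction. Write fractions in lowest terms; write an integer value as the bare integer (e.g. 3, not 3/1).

1. join N+X (d=5, Q=-141) ⇒ NX; edges |N|=-5/6, |X|=35/6
  updated: d(I,NX)=37/2, d(J,NX)=25, d(L,NX)=22
2. join I+NX (d=37/2, Q=-82) ⇒ INX; edges |I|=25/4, |NX|=49/4
  updated: d(INX,J)=55/4, d(INX,L)=35/4
3. join INX+J (d=55/4, Q=-51/2) ⇒ IJNX; edges |INX|=39/4, |J|=4
  updated: d(IJNX,L)=-1
4. join IJNX+L (d=-1) ⇒ IJLNX; edges |IJNX|=-1/2, |L|=-1/2
final tree: (((I:25/4,(N:-5/6,X:35/6):49/4):39/4,J:4):-1/2,L:-1/2)
total length: 145/4

145/4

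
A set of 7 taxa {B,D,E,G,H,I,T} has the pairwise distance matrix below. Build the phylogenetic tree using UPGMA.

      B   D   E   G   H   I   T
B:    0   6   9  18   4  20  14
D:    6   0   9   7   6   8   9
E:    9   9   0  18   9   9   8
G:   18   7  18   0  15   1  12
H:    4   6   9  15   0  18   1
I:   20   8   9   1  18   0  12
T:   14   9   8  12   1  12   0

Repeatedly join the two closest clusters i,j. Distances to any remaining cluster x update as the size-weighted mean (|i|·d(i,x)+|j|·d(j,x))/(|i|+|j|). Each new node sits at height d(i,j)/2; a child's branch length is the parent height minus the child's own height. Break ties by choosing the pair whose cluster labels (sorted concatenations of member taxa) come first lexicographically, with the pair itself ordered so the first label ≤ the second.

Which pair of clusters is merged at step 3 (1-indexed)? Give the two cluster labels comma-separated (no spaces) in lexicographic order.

1. join G+I (d=1) ⇒ GI; edges |G|=1/2, |I|=1/2
  updated: d(B,GI)=19, d(D,GI)=15/2, d(E,GI)=27/2, d(GI,H)=33/2, d(GI,T)=12
2. join H+T (d=1) ⇒ HT; edges |H|=1/2, |T|=1/2
  updated: d(B,HT)=9, d(D,HT)=15/2, d(E,HT)=17/2, d(GI,HT)=57/4
3. join B+D (d=6) ⇒ BD; edges |B|=3, |D|=3
  updated: d(BD,E)=9, d(BD,GI)=53/4, d(BD,HT)=33/4
4. join BD+HT (d=33/4) ⇒ BDHT; edges |BD|=9/8, |HT|=29/8
  updated: d(BDHT,E)=35/4, d(BDHT,GI)=55/4
5. join BDHT+E (d=35/4) ⇒ BDEHT; edges |BDHT|=1/4, |E|=35/8
  updated: d(BDEHT,GI)=137/10
6. join BDEHT+GI (d=137/10) ⇒ BDEGHIT; edges |BDEHT|=99/40, |GI|=127/20
final tree: ((((B:3,D:3):9/8,(H:1/2,T:1/2):29/8):1/4,E:35/8):99/40,(G:1/2,I:1/2):127/20)
total length: 131/5

B,D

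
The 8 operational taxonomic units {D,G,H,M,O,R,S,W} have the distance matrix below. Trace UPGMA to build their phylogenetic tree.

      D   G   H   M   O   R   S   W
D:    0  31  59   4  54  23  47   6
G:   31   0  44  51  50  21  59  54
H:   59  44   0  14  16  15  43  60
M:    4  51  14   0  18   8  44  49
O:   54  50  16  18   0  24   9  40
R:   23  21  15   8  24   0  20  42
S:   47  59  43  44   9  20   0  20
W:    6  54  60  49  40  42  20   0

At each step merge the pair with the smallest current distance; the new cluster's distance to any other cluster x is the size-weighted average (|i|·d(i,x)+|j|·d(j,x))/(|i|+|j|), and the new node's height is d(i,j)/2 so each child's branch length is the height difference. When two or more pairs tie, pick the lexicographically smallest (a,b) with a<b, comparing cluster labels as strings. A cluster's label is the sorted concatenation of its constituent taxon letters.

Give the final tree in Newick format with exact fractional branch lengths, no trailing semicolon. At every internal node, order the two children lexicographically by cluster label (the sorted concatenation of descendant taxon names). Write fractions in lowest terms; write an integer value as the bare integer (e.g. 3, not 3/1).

((((D:2,M:2):47/4,W:55/4):33/8,((H:15/2,R:15/2):43/8,(O:9/2,S:9/2):67/8):5):239/56,G:155/7)

step 1: merge (D,M) at d=4; branch lengths D→2, M→2; new cluster DM
  updated: d(DM,G)=41, d(DM,H)=73/2, d(DM,O)=36, d(DM,R)=31/2, d(DM,S)=91/2, d(DM,W)=55/2
step 2: merge (O,S) at d=9; branch lengths O→9/2, S→9/2; new cluster OS
  updated: d(DM,OS)=163/4, d(G,OS)=109/2, d(H,OS)=59/2, d(OS,R)=22, d(OS,W)=30
step 3: merge (H,R) at d=15; branch lengths H→15/2, R→15/2; new cluster HR
  updated: d(DM,HR)=26, d(G,HR)=65/2, d(HR,OS)=103/4, d(HR,W)=51
step 4: merge (HR,OS) at d=103/4; branch lengths HR→43/8, OS→67/8; new cluster HORS
  updated: d(DM,HORS)=267/8, d(G,HORS)=87/2, d(HORS,W)=81/2
step 5: merge (DM,W) at d=55/2; branch lengths DM→47/4, W→55/4; new cluster DMW
  updated: d(DMW,G)=136/3, d(DMW,HORS)=143/4
step 6: merge (DMW,HORS) at d=143/4; branch lengths DMW→33/8, HORS→5; new cluster DHMORSW
  updated: d(DHMORSW,G)=310/7
step 7: merge (DHMORSW,G) at d=310/7; branch lengths DHMORSW→239/56, G→155/7; new cluster DGHMORSW
final tree: ((((D:2,M:2):47/4,W:55/4):33/8,((H:15/2,R:15/2):43/8,(O:9/2,S:9/2):67/8):5):239/56,G:155/7)
total length: 1439/14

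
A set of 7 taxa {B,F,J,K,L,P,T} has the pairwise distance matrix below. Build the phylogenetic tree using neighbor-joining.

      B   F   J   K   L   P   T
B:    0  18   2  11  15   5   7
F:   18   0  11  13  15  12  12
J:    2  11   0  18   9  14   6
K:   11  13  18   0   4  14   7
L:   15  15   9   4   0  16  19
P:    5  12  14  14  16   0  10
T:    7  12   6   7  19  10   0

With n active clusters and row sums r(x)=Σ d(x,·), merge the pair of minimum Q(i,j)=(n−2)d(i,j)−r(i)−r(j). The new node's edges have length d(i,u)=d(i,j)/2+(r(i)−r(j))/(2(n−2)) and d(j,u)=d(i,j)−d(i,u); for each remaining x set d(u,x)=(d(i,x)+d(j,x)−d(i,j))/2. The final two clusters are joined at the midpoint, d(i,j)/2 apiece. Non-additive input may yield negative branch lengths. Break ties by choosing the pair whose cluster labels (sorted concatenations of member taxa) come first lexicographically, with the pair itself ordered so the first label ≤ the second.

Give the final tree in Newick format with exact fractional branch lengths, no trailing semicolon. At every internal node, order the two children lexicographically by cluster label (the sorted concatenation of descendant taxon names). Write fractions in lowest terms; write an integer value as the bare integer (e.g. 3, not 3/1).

(((((B:13/16,J:19/16):21/8,T:23/8):47/32,P:161/32):47/32,F:201/32):183/64,(K:9/10,L:31/10):183/64)

step 1: merge (K,L) at d=4, Q=-125; branch lengths K→9/10, L→31/10; new cluster KL
  updated: d(B,KL)=11, d(F,KL)=12, d(J,KL)=23/2, d(KL,P)=13, d(KL,T)=11
step 2: merge (B,J) at d=2, Q=-159/2; branch lengths B→13/16, J→19/16; new cluster BJ
  updated: d(BJ,F)=27/2, d(BJ,KL)=41/4, d(BJ,P)=17/2, d(BJ,T)=11/2
step 3: merge (BJ,T) at d=11/2, Q=-239/4; branch lengths BJ→21/8, T→23/8; new cluster BJT
  updated: d(BJT,F)=10, d(BJT,KL)=63/8, d(BJT,P)=13/2
step 4: merge (BJT,P) at d=13/2, Q=-343/8; branch lengths BJT→47/32, P→161/32; new cluster BJPT
  updated: d(BJPT,F)=31/4, d(BJPT,KL)=115/16
step 5: merge (BJPT,F) at d=31/4, Q=-431/16; branch lengths BJPT→47/32, F→201/32; new cluster BFJPT
  updated: d(BFJPT,KL)=183/32
step 6: merge (BFJPT,KL) at d=183/32; branch lengths BFJPT→183/64, KL→183/64; new cluster BFJKLPT
final tree: (((((B:13/16,J:19/16):21/8,T:23/8):47/32,P:161/32):47/32,F:201/32):183/64,(K:9/10,L:31/10):183/64)
total length: 1007/32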